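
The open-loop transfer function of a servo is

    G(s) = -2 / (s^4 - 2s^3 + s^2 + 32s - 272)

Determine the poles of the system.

The poles are the roots of the denominator s^4 - 2s^3 + s^2 + 32s - 272 = 0.
Trying s = 4: the polynomial evaluates to 0, so (s - 4) is a factor.
Dividing out leaves s^3 + 2s^2 + 9s + 68 = 0.
This factors further as (s^2 - 2s + 17)(s + 4) = 0.

s = 4, 1 ± 4j, -4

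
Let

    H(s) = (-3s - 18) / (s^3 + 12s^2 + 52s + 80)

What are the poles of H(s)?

The poles are the roots of the denominator s^3 + 12s^2 + 52s + 80 = 0.
Trying s = -4: the polynomial evaluates to 0, so (s + 4) is a factor.
Dividing out leaves s^2 + 8s + 20 = 0.
The quadratic formula then gives s = -4 ± 2j.

s = -4 ± 2j, -4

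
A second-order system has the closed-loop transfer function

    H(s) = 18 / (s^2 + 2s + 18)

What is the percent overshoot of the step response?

Comparing s^2 + 2s + 18 to s^2 + 2ζωₙs + ωₙ²: ωₙ = √18 ≈ 4.243 rad/s and ζ = 2/(2·√18) ≈ 0.2357.
%OS = 100·exp(−πζ/√(1−ζ²)) = 100·exp(−π·0.2357/√(1−0.2357²)) ≈ 46.7%.

%OS ≈ 46.7%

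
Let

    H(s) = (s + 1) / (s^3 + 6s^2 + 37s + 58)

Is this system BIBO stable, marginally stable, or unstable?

stable

The denominator s^3 + 6s^2 + 37s + 58 factors as (s^2 + 4s + 29)(s + 2), giving poles at s = -2 ± 5j, -2.
Since all poles lie strictly in the left half-plane, the system is stable.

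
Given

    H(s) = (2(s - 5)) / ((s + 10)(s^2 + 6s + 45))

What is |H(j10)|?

Substitute s = j10: numerator = -10 + j20, denominator = -1150 + j50.
|H(j10)| = |-10 + j20| / |-1150 + j50| = 22.361 / 1151.1 ≈ 0.01943.

|H(j10)| ≈ 0.01943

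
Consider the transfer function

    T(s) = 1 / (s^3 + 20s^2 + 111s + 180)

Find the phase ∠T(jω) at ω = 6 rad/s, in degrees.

At s = j6: numerator = 1, denominator = -540 + j450.
∠T = ∠num − ∠den = 0° − (140.19°) = -140.2°.

∠T(j6) ≈ -140.2°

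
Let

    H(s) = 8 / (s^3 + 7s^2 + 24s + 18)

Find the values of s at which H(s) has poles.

The poles are the roots of the denominator s^3 + 7s^2 + 24s + 18 = 0.
Trying s = -1: the polynomial evaluates to 0, so (s + 1) is a factor.
Dividing out leaves s^2 + 6s + 18 = 0.
The quadratic formula then gives s = -3 ± 3j.

s = -3 + 3j, -3 - 3j, -1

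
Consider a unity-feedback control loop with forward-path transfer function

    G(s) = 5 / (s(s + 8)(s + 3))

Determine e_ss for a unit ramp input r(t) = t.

e_ss = 4.800

G(s) has one pole at the origin.
This is a Type 1 system. Kv = lim_{s→0} s·G(s) = 5/24.
e_ss = 1/Kv = 1/(5/24) = 24/5 ≈ 4.800.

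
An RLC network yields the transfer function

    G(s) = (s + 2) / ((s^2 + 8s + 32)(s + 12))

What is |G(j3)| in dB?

|G(j3)|_dB ≈ -41.1 dB

Substitute s = j3: numerator = 2 + j3, denominator = 204 + j357.
|G(j3)| = |2 + j3| / |204 + j357| = 3.6056 / 411.18 ≈ 0.008769.
In decibels: 20·log₁₀(0.008769) ≈ -41.1 dB.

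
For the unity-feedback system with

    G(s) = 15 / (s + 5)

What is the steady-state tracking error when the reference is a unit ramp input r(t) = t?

G(s) has no poles at the origin.
This is a Type 0 system; Kv = lim_{s→0} s·G(s) = 0, so the steady-state error for a ramp input is infinite.

e_ss = ∞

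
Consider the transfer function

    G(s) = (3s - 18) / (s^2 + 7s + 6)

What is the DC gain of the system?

G(0) = -3

Set s = 0: G(0) = (-18) / (6) = -3.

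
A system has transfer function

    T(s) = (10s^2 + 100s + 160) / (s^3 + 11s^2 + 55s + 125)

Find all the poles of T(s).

s = -3 + 4j, -3 - 4j, -5

The poles are the roots of the denominator s^3 + 11s^2 + 55s + 125 = 0.
Trying s = -5: the polynomial evaluates to 0, so (s + 5) is a factor.
Dividing out leaves s^2 + 6s + 25 = 0.
The quadratic formula then gives s = -3 ± 4j.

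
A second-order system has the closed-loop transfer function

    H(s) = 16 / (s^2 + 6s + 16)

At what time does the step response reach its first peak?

t_p ≈ 1.187 s

Comparing s^2 + 6s + 16 to s^2 + 2ζωₙs + ωₙ²: ωₙ = 4 rad/s and ζ = 6/(2·4) = 0.75.
ζωₙ = 6/2 = 3, so ω_d = ωₙ√(1−ζ²) = √(ωₙ² − (ζωₙ)²) = √(16 − 3²) = √7 ≈ 2.646 rad/s.
t_p = π/ω_d = π/2.646 ≈ 1.187 s.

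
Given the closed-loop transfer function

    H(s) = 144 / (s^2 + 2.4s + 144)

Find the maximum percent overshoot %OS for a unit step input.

%OS ≈ 72.9%

Comparing s^2 + 2.4s + 144 to s^2 + 2ζωₙs + ωₙ²: ωₙ = 12 rad/s and ζ = 2.4/(2·12) = 0.1.
%OS = 100·exp(−πζ/√(1−ζ²)) = 100·exp(−π·0.1/√(1−0.1²)) ≈ 72.9%.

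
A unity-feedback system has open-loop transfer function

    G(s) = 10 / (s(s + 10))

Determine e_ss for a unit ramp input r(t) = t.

G(s) has one pole at the origin.
This is a Type 1 system. Kv = lim_{s→0} s·G(s) = 10/10 = 1.
e_ss = 1/Kv = 1/(1) = 1.

e_ss = 1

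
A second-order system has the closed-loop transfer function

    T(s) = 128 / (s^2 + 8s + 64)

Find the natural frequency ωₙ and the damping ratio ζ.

Compare the denominator to the standard form s^2 + 2ζωₙs + ωₙ².
ωₙ² = 64, so ωₙ = 8 rad/s.
2ζωₙ = 8, so ζ = 8/(2·8) = 0.5.
With ζ = 0.5 the response is underdamped.

ωₙ = 8 rad/s, ζ = 0.5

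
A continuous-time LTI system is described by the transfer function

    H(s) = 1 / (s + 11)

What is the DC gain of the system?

H(0) = 1/11 ≈ 0.09091

Set s = 0: H(0) = (1) / (11) = 1/11.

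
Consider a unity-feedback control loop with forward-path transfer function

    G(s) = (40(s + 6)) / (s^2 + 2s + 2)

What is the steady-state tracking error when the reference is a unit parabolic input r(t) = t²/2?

G(s) has no poles at the origin.
This is a Type 0 system; Ka = lim_{s→0} s^2·G(s) = 0, so the steady-state error for a parabola input is infinite.

e_ss = ∞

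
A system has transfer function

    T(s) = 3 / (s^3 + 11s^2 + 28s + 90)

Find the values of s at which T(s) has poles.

The poles are the roots of the denominator s^3 + 11s^2 + 28s + 90 = 0.
Trying s = -9: the polynomial evaluates to 0, so (s + 9) is a factor.
Dividing out leaves s^2 + 2s + 10 = 0.
The quadratic formula then gives s = -1 ± 3j.

s = -1 ± 3j, -9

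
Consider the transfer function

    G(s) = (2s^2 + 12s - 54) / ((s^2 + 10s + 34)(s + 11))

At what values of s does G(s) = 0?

s = 3, -9

Set the numerator to zero: 2s^2 + 12s - 54 = 0, i.e. 2·(s^2 + 6s - 27) = 0.
Factoring: (s - 3)(s + 9) = 0.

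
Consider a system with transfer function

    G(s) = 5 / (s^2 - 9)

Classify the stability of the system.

unstable

The denominator s^2 - 9 factors as (s - 3)(s + 3), giving poles at s = 3, -3.
Since the pole(s) at s = 3 lie in the right half-plane, the system is unstable.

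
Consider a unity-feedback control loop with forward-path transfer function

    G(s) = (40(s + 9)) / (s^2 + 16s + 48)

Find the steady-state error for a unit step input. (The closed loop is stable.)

e_ss = 0.1176

G(s) has no poles at the origin.
This is a Type 0 system. Kp = lim_{s→0} G(s) = 360/48 = 15/2.
e_ss = 1/(1 + Kp) = 1/(1 + 15/2) = 2/17 ≈ 0.1176.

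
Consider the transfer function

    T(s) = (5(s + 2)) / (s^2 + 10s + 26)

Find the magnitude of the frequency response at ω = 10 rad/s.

|T(j10)| ≈ 0.4099

Substitute s = j10: numerator = 10 + j50, denominator = -74 + j100.
|T(j10)| = |10 + j50| / |-74 + j100| = 50.990 / 124.40 ≈ 0.4099.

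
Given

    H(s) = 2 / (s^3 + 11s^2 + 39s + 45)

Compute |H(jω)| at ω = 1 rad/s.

Substitute s = j1: numerator = 2, denominator = 34 + j38.
|H(j1)| = |2| / |34 + j38| = 2 / 50.990 ≈ 0.03922.

|H(j1)| ≈ 0.03922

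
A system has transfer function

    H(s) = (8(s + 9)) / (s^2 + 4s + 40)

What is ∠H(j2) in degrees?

At s = j2: numerator = 72 + j16, denominator = 36 + j8.
∠H = ∠num − ∠den = 12.529° − (12.529°) = 0°.

∠H(j2) ≈ 0°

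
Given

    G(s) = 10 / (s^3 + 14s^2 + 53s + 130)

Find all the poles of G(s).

The poles are the roots of the denominator s^3 + 14s^2 + 53s + 130 = 0.
Trying s = -10: the polynomial evaluates to 0, so (s + 10) is a factor.
Dividing out leaves s^2 + 4s + 13 = 0.
The quadratic formula then gives s = -2 ± 3j.

s = -2 ± 3j, -10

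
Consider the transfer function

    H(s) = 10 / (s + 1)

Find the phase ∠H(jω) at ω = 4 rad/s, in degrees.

∠H(j4) ≈ -75.96°

At s = j4: numerator = 10, denominator = 1 + j4.
∠H = ∠num − ∠den = 0° − (75.964°) = -75.96°.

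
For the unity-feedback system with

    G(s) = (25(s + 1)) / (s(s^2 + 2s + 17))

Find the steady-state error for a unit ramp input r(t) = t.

G(s) has one pole at the origin.
This is a Type 1 system. Kv = lim_{s→0} s·G(s) = 25/17.
e_ss = 1/Kv = 1/(25/17) = 17/25 ≈ 0.6800.

e_ss = 0.6800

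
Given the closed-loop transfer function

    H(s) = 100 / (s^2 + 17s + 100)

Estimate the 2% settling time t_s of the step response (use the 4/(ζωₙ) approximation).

Comparing s^2 + 17s + 100 to s^2 + 2ζωₙs + ωₙ²: ωₙ = 10 rad/s and ζ = 17/(2·10) = 0.85.
ζωₙ = 17/2 = 8.5, so t_s ≈ 4/(ζωₙ) = 4/8.5 ≈ 0.4706 s.

t_s ≈ 0.4706 s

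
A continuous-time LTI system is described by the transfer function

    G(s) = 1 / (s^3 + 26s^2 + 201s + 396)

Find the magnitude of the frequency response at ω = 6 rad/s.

|G(j6)| ≈ 0.0008868

Substitute s = j6: numerator = 1, denominator = -540 + j990.
|G(j6)| = |1| / |-540 + j990| = 1 / 1127.7 ≈ 0.0008868.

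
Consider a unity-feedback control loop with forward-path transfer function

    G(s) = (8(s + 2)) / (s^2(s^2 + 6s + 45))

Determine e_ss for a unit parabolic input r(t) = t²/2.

G(s) has 2 poles at the origin.
This is a Type 2 system. Ka = lim_{s→0} s^2·G(s) = 16/45.
e_ss = 1/Ka = 1/(16/45) = 45/16 ≈ 2.812.

e_ss = 2.812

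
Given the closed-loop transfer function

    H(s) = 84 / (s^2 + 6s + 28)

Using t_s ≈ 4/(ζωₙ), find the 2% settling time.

t_s ≈ 1.333 s

Comparing s^2 + 6s + 28 to s^2 + 2ζωₙs + ωₙ²: ωₙ = √28 ≈ 5.292 rad/s and ζ = 6/(2·√28) ≈ 0.5669.
ζωₙ = 6/2 = 3, so t_s ≈ 4/(ζωₙ) = 4/3 ≈ 1.333 s.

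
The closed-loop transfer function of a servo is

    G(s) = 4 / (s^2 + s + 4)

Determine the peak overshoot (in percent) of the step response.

Comparing s^2 + s + 4 to s^2 + 2ζωₙs + ωₙ²: ωₙ = 2 rad/s and ζ = 1/(2·2) = 0.25.
%OS = 100·exp(−πζ/√(1−ζ²)) = 100·exp(−π·0.25/√(1−0.25²)) ≈ 44.4%.

%OS ≈ 44.4%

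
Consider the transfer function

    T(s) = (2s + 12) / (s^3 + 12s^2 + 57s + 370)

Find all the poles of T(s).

s = -1 + 6j, -1 - 6j, -10

The poles are the roots of the denominator s^3 + 12s^2 + 57s + 370 = 0.
Trying s = -10: the polynomial evaluates to 0, so (s + 10) is a factor.
Dividing out leaves s^2 + 2s + 37 = 0.
The quadratic formula then gives s = -1 ± 6j.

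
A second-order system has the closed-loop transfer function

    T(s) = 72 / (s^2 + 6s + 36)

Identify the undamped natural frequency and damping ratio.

Compare the denominator to the standard form s^2 + 2ζωₙs + ωₙ².
ωₙ² = 36, so ωₙ = 6 rad/s.
2ζωₙ = 6, so ζ = 6/(2·6) = 0.5.

ωₙ = 6 rad/s, ζ = 0.5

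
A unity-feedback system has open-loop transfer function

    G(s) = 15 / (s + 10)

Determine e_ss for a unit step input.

G(s) has no poles at the origin.
This is a Type 0 system. Kp = lim_{s→0} G(s) = 15/10 = 3/2.
e_ss = 1/(1 + Kp) = 1/(1 + 3/2) = 2/5 ≈ 0.4000.

e_ss = 0.4000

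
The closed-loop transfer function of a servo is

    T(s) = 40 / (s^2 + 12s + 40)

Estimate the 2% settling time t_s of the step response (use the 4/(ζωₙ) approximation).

t_s ≈ 0.6667 s

Comparing s^2 + 12s + 40 to s^2 + 2ζωₙs + ωₙ²: ωₙ = √40 ≈ 6.325 rad/s and ζ = 12/(2·√40) ≈ 0.9487.
ζωₙ = 12/2 = 6, so t_s ≈ 4/(ζωₙ) = 4/6 ≈ 0.6667 s.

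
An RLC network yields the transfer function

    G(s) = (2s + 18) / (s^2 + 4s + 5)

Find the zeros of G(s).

s = -9

Set the numerator to zero: 2s + 18 = 0, i.e. 2·(s + 9) = 0.
So s = -9.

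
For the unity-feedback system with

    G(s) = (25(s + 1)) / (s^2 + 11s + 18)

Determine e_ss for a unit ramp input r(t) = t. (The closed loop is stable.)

G(s) has no poles at the origin.
This is a Type 0 system; Kv = lim_{s→0} s·G(s) = 0, so the steady-state error for a ramp input is infinite.

e_ss = ∞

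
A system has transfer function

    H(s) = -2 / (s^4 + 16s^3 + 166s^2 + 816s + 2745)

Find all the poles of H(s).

s = -3 ± 6j, -5 ± 6j

The poles are the roots of the denominator s^4 + 16s^3 + 166s^2 + 816s + 2745 = 0.
No real roots exist; factor into two real quadratics: (s^2 + 6s + 45)(s^2 + 10s + 61) = 0.
Each quadratic gives a conjugate pair via the quadratic formula.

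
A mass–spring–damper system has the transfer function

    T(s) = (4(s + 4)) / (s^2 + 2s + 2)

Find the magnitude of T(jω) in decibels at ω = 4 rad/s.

Substitute s = j4: numerator = 16 + j16, denominator = -14 + j8.
|T(j4)| = |16 + j16| / |-14 + j8| = 22.627 / 16.125 ≈ 1.403.
In decibels: 20·log₁₀(1.403) ≈ 2.94 dB.

|T(j4)|_dB ≈ 2.94 dB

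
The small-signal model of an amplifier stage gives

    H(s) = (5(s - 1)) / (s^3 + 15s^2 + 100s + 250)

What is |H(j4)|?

|H(j4)| ≈ 0.06133

Substitute s = j4: numerator = -5 + j20, denominator = 10 + j336.
|H(j4)| = |-5 + j20| / |10 + j336| = 20.616 / 336.15 ≈ 0.06133.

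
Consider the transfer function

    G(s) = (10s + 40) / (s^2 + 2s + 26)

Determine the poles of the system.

The poles are the roots of the denominator s^2 + 2s + 26 = 0.
Using the quadratic formula: s = (-2 ± √(-100))/2 = -1 ± 5j.

s = -1 ± 5j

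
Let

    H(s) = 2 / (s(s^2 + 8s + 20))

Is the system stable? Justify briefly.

The poles can be read from the denominator factors: s = 0, -4 ± 2j.
Since the simple pole(s) at s = 0 lie on the jω-axis with none in the right half-plane, the system is marginally stable.

marginally stable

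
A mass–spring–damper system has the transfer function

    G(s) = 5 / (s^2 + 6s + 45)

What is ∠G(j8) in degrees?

At s = j8: numerator = 5, denominator = -19 + j48.
∠G = ∠num − ∠den = 0° − (111.60°) = -111.6°.

∠G(j8) ≈ -111.6°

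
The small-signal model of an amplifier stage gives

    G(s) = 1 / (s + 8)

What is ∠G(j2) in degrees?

At s = j2: numerator = 1, denominator = 8 + j2.
∠G = ∠num − ∠den = 0° − (14.036°) = -14.04°.

∠G(j2) ≈ -14.04°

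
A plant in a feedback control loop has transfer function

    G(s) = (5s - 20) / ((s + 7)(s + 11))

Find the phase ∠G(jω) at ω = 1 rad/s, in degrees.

∠G(j1) ≈ 152.6°

At s = j1: numerator = -20 + j5, denominator = 76 + j18.
∠G = ∠num − ∠den = 165.96° − (13.325°) = 152.6°.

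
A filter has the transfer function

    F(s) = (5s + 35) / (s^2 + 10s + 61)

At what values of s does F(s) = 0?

Set the numerator to zero: 5s + 35 = 0, i.e. 5·(s + 7) = 0.
So s = -7.

s = -7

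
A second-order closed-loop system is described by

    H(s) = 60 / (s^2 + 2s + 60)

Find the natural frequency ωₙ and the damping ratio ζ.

ωₙ ≈ 7.746 rad/s, ζ ≈ 0.1291

Compare the denominator to the standard form s^2 + 2ζωₙs + ωₙ².
ωₙ² = 60, so ωₙ = √60 ≈ 7.746 rad/s.
2ζωₙ = 2, so ζ = 2/(2·√60) ≈ 0.1291.
With ζ = 0.1291 the response is underdamped.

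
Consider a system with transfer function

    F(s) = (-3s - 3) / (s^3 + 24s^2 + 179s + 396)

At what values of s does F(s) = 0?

s = -1

Set the numerator to zero: -3s - 3 = 0, i.e. -3·(s + 1) = 0.
So s = -1.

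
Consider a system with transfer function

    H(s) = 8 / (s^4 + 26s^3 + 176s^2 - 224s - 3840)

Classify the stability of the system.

The denominator s^4 + 26s^3 + 176s^2 - 224s - 3840 factors as (s + 12)(s + 10)(s + 8)(s - 4), giving poles at s = -12, -10, -8, 4.
Since the pole(s) at s = 4 lie in the right half-plane, the system is unstable.

unstable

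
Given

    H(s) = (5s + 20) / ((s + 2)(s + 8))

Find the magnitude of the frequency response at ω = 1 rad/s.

Substitute s = j1: numerator = 20 + j5, denominator = 15 + j10.
|H(j1)| = |20 + j5| / |15 + j10| = 20.616 / 18.028 ≈ 1.144.

|H(j1)| ≈ 1.144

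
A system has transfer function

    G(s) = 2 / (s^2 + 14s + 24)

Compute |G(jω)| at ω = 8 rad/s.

|G(j8)| ≈ 0.01682

Substitute s = j8: numerator = 2, denominator = -40 + j112.
|G(j8)| = |2| / |-40 + j112| = 2 / 118.93 ≈ 0.01682.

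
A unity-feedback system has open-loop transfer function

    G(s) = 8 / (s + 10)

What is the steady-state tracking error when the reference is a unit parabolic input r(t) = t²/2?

G(s) has no poles at the origin.
This is a Type 0 system; Ka = lim_{s→0} s^2·G(s) = 0, so the steady-state error for a parabola input is infinite.

e_ss = ∞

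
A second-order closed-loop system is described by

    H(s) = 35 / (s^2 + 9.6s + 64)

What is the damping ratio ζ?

ζ = 0.6

Compare the denominator to the standard form s^2 + 2ζωₙs + ωₙ².
ωₙ² = 64, so ωₙ = 8 rad/s.
2ζωₙ = 9.6, so ζ = 9.6/(2·8) = 0.6.
With ζ = 0.6 the response is underdamped.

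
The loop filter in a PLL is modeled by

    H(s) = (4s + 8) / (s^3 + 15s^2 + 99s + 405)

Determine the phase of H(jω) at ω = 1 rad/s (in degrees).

∠H(j1) ≈ 12.46°

At s = j1: numerator = 8 + j4, denominator = 390 + j98.
∠H = ∠num − ∠den = 26.565° − (14.105°) = 12.46°.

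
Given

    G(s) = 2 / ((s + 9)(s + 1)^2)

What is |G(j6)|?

Substitute s = j6: numerator = 2, denominator = -387 - j102.
|G(j6)| = |2| / |-387 - j102| = 2 / 400.22 ≈ 0.004997.

|G(j6)| ≈ 0.004997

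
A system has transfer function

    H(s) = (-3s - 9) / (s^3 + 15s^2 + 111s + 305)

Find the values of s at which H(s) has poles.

s = -5 + 6j, -5 - 6j, -5

The poles are the roots of the denominator s^3 + 15s^2 + 111s + 305 = 0.
Trying s = -5: the polynomial evaluates to 0, so (s + 5) is a factor.
Dividing out leaves s^2 + 10s + 61 = 0.
The quadratic formula then gives s = -5 ± 6j.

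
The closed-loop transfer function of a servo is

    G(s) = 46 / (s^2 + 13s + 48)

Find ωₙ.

ωₙ ≈ 6.928 rad/s

Compare the denominator to the standard form s^2 + 2ζωₙs + ωₙ².
ωₙ² = 48, so ωₙ = √48 ≈ 6.928 rad/s.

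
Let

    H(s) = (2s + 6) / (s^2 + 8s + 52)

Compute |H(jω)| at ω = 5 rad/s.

|H(j5)| ≈ 0.2416

Substitute s = j5: numerator = 6 + j10, denominator = 27 + j40.
|H(j5)| = |6 + j10| / |27 + j40| = 11.662 / 48.260 ≈ 0.2416.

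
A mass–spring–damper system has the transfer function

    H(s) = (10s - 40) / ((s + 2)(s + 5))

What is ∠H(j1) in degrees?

At s = j1: numerator = -40 + j10, denominator = 9 + j7.
∠H = ∠num − ∠den = 165.96° − (37.875°) = 128.1°.

∠H(j1) ≈ 128.1°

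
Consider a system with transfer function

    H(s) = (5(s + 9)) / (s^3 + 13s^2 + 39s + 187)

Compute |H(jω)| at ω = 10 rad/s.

Substitute s = j10: numerator = 45 + j50, denominator = -1113 - j610.
|H(j10)| = |45 + j50| / |-1113 - j610| = 67.268 / 1269.2 ≈ 0.05300.

|H(j10)| ≈ 0.05300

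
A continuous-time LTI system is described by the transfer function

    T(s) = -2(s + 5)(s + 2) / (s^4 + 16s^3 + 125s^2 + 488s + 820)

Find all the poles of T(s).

s = -4 ± 2j, -4 ± 5j

The poles are the roots of the denominator s^4 + 16s^3 + 125s^2 + 488s + 820 = 0.
No real roots exist; factor into two real quadratics: (s^2 + 8s + 20)(s^2 + 8s + 41) = 0.
Each quadratic gives a conjugate pair via the quadratic formula.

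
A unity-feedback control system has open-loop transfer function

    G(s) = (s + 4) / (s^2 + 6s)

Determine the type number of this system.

Type 1

Factor s from the denominator: s^2 + 6s = s·(s + 6).
There is 1 pole at the origin, so the system is Type 1.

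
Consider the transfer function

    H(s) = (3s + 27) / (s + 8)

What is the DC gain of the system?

H(0) = 27/8 ≈ 3.375

Set s = 0: H(0) = (27) / (8) = 27/8.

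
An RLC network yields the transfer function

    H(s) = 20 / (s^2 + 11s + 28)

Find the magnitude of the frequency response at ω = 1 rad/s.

Substitute s = j1: numerator = 20, denominator = 27 + j11.
|H(j1)| = |20| / |27 + j11| = 20 / 29.155 ≈ 0.6860.

|H(j1)| ≈ 0.6860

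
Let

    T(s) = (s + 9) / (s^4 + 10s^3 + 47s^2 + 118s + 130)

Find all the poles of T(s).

The poles are the roots of the denominator s^4 + 10s^3 + 47s^2 + 118s + 130 = 0.
No real roots exist; factor into two real quadratics: (s^2 + 6s + 10)(s^2 + 4s + 13) = 0.
Each quadratic gives a conjugate pair via the quadratic formula.

s = -3 ± j, -2 ± 3j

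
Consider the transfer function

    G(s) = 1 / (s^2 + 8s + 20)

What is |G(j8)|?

|G(j8)| ≈ 0.01288

Substitute s = j8: numerator = 1, denominator = -44 + j64.
|G(j8)| = |1| / |-44 + j64| = 1 / 77.666 ≈ 0.01288.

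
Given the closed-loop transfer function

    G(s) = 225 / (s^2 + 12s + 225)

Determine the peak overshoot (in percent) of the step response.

Comparing s^2 + 12s + 225 to s^2 + 2ζωₙs + ωₙ²: ωₙ = 15 rad/s and ζ = 12/(2·15) = 0.4.
%OS = 100·exp(−πζ/√(1−ζ²)) = 100·exp(−π·0.4/√(1−0.4²)) ≈ 25.4%.

%OS ≈ 25.4%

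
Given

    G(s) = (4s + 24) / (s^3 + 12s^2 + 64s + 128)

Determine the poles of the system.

s = -4 ± 4j, -4

The poles are the roots of the denominator s^3 + 12s^2 + 64s + 128 = 0.
Trying s = -4: the polynomial evaluates to 0, so (s + 4) is a factor.
Dividing out leaves s^2 + 8s + 32 = 0.
The quadratic formula then gives s = -4 ± 4j.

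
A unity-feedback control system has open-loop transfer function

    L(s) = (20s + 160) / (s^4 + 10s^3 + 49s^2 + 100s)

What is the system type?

Factor s from the denominator: s^4 + 10s^3 + 49s^2 + 100s = s·(s^3 + 10s^2 + 49s + 100).
There is 1 pole at the origin, so the system is Type 1.

Type 1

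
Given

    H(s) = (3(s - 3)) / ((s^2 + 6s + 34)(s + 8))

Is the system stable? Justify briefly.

stable

The poles can be read from the denominator factors: s = -3 + 5j, -3 - 5j, -8.
Since all poles lie strictly in the left half-plane, the system is stable.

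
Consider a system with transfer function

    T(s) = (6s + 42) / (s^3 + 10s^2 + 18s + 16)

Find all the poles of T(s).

s = -1 + j, -1 - j, -8

The poles are the roots of the denominator s^3 + 10s^2 + 18s + 16 = 0.
Trying s = -8: the polynomial evaluates to 0, so (s + 8) is a factor.
Dividing out leaves s^2 + 2s + 2 = 0.
The quadratic formula then gives s = -1 ± 1j.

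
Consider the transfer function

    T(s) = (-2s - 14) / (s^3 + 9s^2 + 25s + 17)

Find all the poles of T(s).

The poles are the roots of the denominator s^3 + 9s^2 + 25s + 17 = 0.
Trying s = -1: the polynomial evaluates to 0, so (s + 1) is a factor.
Dividing out leaves s^2 + 8s + 17 = 0.
The quadratic formula then gives s = -4 ± 1j.

s = -4 ± j, -1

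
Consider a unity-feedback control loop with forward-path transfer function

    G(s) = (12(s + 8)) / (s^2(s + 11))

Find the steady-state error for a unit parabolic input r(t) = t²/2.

e_ss = 0.1146

G(s) has 2 poles at the origin.
This is a Type 2 system. Ka = lim_{s→0} s^2·G(s) = 96/11.
e_ss = 1/Ka = 1/(96/11) = 11/96 ≈ 0.1146.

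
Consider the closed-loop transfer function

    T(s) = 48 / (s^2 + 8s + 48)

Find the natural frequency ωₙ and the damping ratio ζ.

ωₙ ≈ 6.928 rad/s, ζ ≈ 0.5774

Compare the denominator to the standard form s^2 + 2ζωₙs + ωₙ².
ωₙ² = 48, so ωₙ = √48 ≈ 6.928 rad/s.
2ζωₙ = 8, so ζ = 8/(2·√48) ≈ 0.5774.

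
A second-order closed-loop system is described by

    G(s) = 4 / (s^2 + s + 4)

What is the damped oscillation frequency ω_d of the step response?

ω_d ≈ 1.936 rad/s

Comparing s^2 + s + 4 to s^2 + 2ζωₙs + ωₙ²: ωₙ = 2 rad/s and ζ = 1/(2·2) = 0.25.
ζωₙ = 1/2 = 0.5, so ω_d = ωₙ√(1−ζ²) = √(ωₙ² − (ζωₙ)²) = √(4 − 0.5²) = √3.75 ≈ 1.936 rad/s.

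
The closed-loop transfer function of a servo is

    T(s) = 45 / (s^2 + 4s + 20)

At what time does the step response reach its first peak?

Comparing s^2 + 4s + 20 to s^2 + 2ζωₙs + ωₙ²: ωₙ = √20 ≈ 4.472 rad/s and ζ = 4/(2·√20) ≈ 0.4472.
ζωₙ = 4/2 = 2, so ω_d = ωₙ√(1−ζ²) = √(ωₙ² − (ζωₙ)²) = √(20 − 2²) = √16 = 4 rad/s.
t_p = π/ω_d = π/4 ≈ 0.7854 s.

t_p ≈ 0.7854 s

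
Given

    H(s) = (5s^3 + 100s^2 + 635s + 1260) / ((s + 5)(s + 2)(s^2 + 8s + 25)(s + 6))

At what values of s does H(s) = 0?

Set the numerator to zero: 5s^3 + 100s^2 + 635s + 1260 = 0, i.e. 5·(s^3 + 20s^2 + 127s + 252) = 0.
Factoring: (s + 9)(s + 7)(s + 4) = 0.

s = -9, -7, -4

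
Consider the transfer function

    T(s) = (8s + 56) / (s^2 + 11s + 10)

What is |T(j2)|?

|T(j2)| ≈ 2.554

Substitute s = j2: numerator = 56 + j16, denominator = 6 + j22.
|T(j2)| = |56 + j16| / |6 + j22| = 58.241 / 22.804 ≈ 2.554.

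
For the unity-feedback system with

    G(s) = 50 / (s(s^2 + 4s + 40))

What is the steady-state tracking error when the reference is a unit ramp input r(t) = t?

e_ss = 0.8000

G(s) has one pole at the origin.
This is a Type 1 system. Kv = lim_{s→0} s·G(s) = 50/40 = 5/4.
e_ss = 1/Kv = 1/(5/4) = 4/5 ≈ 0.8000.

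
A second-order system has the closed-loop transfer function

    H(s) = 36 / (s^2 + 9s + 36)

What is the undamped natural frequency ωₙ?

Compare the denominator to the standard form s^2 + 2ζωₙs + ωₙ².
ωₙ² = 36, so ωₙ = 6 rad/s.

ωₙ = 6 rad/s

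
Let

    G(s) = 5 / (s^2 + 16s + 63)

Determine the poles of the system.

s = -9, -7

The poles are the roots of the denominator s^2 + 16s + 63 = 0.
Factoring: (s + 9)(s + 7) = 0, so s = -9 and s = -7.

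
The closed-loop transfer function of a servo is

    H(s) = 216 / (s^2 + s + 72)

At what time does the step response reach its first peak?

t_p ≈ 0.3709 s

Comparing s^2 + s + 72 to s^2 + 2ζωₙs + ωₙ²: ωₙ = √72 ≈ 8.485 rad/s and ζ = 1/(2·√72) ≈ 0.05893.
ζωₙ = 1/2 = 0.5, so ω_d = ωₙ√(1−ζ²) = √(ωₙ² − (ζωₙ)²) = √(72 − 0.5²) = √71.75 ≈ 8.471 rad/s.
t_p = π/ω_d = π/8.471 ≈ 0.3709 s.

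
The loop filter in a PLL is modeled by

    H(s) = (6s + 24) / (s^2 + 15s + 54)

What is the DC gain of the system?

H(0) = 4/9 ≈ 0.4444

Set s = 0: H(0) = (24) / (54) = 4/9.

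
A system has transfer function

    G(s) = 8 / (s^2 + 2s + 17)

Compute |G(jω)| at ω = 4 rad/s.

|G(j4)| ≈ 0.9923

Substitute s = j4: numerator = 8, denominator = 1 + j8.
|G(j4)| = |8| / |1 + j8| = 8 / 8.0623 ≈ 0.9923.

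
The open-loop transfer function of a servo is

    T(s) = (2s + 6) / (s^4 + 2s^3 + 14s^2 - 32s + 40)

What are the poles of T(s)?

s = 1 ± j, -2 ± 4j

The poles are the roots of the denominator s^4 + 2s^3 + 14s^2 - 32s + 40 = 0.
No real roots exist; factor into two real quadratics: (s^2 - 2s + 2)(s^2 + 4s + 20) = 0.
Each quadratic gives a conjugate pair via the quadratic formula.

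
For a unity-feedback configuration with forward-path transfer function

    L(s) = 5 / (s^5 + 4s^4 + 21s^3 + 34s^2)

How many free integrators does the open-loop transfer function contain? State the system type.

The denominator has 2 factors of s at the origin (free integrators), so this is a Type 2 system.

Type 2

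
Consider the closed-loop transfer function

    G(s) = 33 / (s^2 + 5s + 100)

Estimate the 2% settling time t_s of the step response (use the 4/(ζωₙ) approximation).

t_s ≈ 1.600 s

Comparing s^2 + 5s + 100 to s^2 + 2ζωₙs + ωₙ²: ωₙ = 10 rad/s and ζ = 5/(2·10) = 0.25.
ζωₙ = 5/2 = 2.5, so t_s ≈ 4/(ζωₙ) = 4/2.5 = 1.600 s.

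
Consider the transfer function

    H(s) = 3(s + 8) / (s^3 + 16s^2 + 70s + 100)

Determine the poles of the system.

s = -3 ± j, -10

The poles are the roots of the denominator s^3 + 16s^2 + 70s + 100 = 0.
Trying s = -10: the polynomial evaluates to 0, so (s + 10) is a factor.
Dividing out leaves s^2 + 6s + 10 = 0.
The quadratic formula then gives s = -3 ± 1j.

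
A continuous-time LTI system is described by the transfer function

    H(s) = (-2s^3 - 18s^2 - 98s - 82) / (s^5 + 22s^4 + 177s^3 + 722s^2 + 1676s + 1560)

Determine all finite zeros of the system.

s = -4 ± 5j, -1

Set the numerator to zero: -2s^3 - 18s^2 - 98s - 82 = 0, i.e. -2·(s^3 + 9s^2 + 49s + 41) = 0.
Factoring: (s^2 + 8s + 41)(s + 1) = 0.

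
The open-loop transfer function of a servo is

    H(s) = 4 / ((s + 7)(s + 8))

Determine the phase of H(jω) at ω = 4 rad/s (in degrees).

At s = j4: numerator = 4, denominator = 40 + j60.
∠H = ∠num − ∠den = 0° − (56.310°) = -56.31°.

∠H(j4) ≈ -56.31°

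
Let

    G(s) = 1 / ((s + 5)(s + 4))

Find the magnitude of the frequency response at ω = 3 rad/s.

|G(j3)| ≈ 0.03430

Substitute s = j3: numerator = 1, denominator = 11 + j27.
|G(j3)| = |1| / |11 + j27| = 1 / 29.155 ≈ 0.03430.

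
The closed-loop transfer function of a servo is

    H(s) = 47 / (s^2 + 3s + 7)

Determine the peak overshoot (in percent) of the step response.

Comparing s^2 + 3s + 7 to s^2 + 2ζωₙs + ωₙ²: ωₙ = √7 ≈ 2.646 rad/s and ζ = 3/(2·√7) ≈ 0.5669.
%OS = 100·exp(−πζ/√(1−ζ²)) = 100·exp(−π·0.5669/√(1−0.5669²)) ≈ 11.5%.

%OS ≈ 11.5%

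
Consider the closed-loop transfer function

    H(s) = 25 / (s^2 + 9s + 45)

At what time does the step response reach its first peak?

Comparing s^2 + 9s + 45 to s^2 + 2ζωₙs + ωₙ²: ωₙ = √45 ≈ 6.708 rad/s and ζ = 9/(2·√45) ≈ 0.6708.
ζωₙ = 9/2 = 4.5, so ω_d = ωₙ√(1−ζ²) = √(ωₙ² − (ζωₙ)²) = √(45 − 4.5²) = √24.75 ≈ 4.975 rad/s.
t_p = π/ω_d = π/4.975 ≈ 0.6315 s.

t_p ≈ 0.6315 s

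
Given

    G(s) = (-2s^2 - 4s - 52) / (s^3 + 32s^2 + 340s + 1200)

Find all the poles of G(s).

s = -12, -10, -10

The poles are the roots of the denominator s^3 + 32s^2 + 340s + 1200 = 0.
Trying s = -12: the polynomial evaluates to 0, so (s + 12) is a factor.
Dividing out leaves s^2 + 20s + 100 = 0.
Factoring the quadratic: (s + 10)^2 = 0.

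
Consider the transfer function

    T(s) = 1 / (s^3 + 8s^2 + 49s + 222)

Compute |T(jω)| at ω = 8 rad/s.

Substitute s = j8: numerator = 1, denominator = -290 - j120.
|T(j8)| = |1| / |-290 - j120| = 1 / 313.85 ≈ 0.003186.

|T(j8)| ≈ 0.003186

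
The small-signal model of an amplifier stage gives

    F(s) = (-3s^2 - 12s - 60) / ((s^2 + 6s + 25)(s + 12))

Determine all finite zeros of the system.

Set the numerator to zero: -3s^2 - 12s - 60 = 0, i.e. -3·(s^2 + 4s + 20) = 0.
Factoring: (s^2 + 4s + 20) = 0.

s = -2 ± 4j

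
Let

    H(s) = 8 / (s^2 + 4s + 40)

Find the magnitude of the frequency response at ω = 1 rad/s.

Substitute s = j1: numerator = 8, denominator = 39 + j4.
|H(j1)| = |8| / |39 + j4| = 8 / 39.205 ≈ 0.2041.

|H(j1)| ≈ 0.2041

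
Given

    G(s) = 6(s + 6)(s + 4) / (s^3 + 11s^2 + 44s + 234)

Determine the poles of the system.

s = -9, -1 + 5j, -1 - 5j

The poles are the roots of the denominator s^3 + 11s^2 + 44s + 234 = 0.
Trying s = -9: the polynomial evaluates to 0, so (s + 9) is a factor.
Dividing out leaves s^2 + 2s + 26 = 0.
The quadratic formula then gives s = -1 ± 5j.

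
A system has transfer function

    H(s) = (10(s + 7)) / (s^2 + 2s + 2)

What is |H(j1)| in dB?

Substitute s = j1: numerator = 70 + j10, denominator = 1 + j2.
|H(j1)| = |70 + j10| / |1 + j2| = 70.711 / 2.2361 ≈ 31.62.
In decibels: 20·log₁₀(31.62) ≈ 30 dB.

|H(j1)|_dB ≈ 30 dB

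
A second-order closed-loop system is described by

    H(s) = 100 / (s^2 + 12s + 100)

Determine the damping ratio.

Compare the denominator to the standard form s^2 + 2ζωₙs + ωₙ².
ωₙ² = 100, so ωₙ = 10 rad/s.
2ζωₙ = 12, so ζ = 12/(2·10) = 0.6.
With ζ = 0.6 the response is underdamped.

ζ = 0.6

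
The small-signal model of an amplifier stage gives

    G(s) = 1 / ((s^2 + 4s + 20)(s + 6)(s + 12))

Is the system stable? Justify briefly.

The poles can be read from the denominator factors: s = -2 ± 4j, -6, -12.
Since all poles lie strictly in the left half-plane, the system is stable.

stable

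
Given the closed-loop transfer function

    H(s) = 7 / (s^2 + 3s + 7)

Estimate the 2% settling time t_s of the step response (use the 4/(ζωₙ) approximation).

t_s ≈ 2.667 s

Comparing s^2 + 3s + 7 to s^2 + 2ζωₙs + ωₙ²: ωₙ = √7 ≈ 2.646 rad/s and ζ = 3/(2·√7) ≈ 0.5669.
ζωₙ = 3/2 = 1.5, so t_s ≈ 4/(ζωₙ) = 4/1.5 ≈ 2.667 s.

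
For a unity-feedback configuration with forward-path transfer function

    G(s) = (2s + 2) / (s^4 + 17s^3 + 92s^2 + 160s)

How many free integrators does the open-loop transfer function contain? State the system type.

Factor s from the denominator: s^4 + 17s^3 + 92s^2 + 160s = s·(s^3 + 17s^2 + 92s + 160).
There is 1 pole at the origin, so the system is Type 1.

Type 1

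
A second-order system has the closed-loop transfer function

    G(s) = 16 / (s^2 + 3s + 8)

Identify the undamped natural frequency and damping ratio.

Compare the denominator to the standard form s^2 + 2ζωₙs + ωₙ².
ωₙ² = 8, so ωₙ = √8 ≈ 2.828 rad/s.
2ζωₙ = 3, so ζ = 3/(2·√8) ≈ 0.5303.
With ζ = 0.5303 the response is underdamped.

ωₙ ≈ 2.828 rad/s, ζ ≈ 0.5303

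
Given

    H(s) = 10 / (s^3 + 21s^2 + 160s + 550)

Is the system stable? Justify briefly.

The denominator s^3 + 21s^2 + 160s + 550 factors as (s + 11)(s^2 + 10s + 50), giving poles at s = -11, -5 + 5j, -5 - 5j.
Since all poles lie strictly in the left half-plane, the system is stable.

stable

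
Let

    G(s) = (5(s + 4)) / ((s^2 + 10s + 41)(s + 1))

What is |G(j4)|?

Substitute s = j4: numerator = 20 + j20, denominator = -135 + j140.
|G(j4)| = |20 + j20| / |-135 + j140| = 28.284 / 194.49 ≈ 0.1454.

|G(j4)| ≈ 0.1454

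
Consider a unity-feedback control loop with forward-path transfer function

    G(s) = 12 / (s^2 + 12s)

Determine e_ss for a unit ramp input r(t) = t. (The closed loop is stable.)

G(s) has one pole at the origin.
This is a Type 1 system. Kv = lim_{s→0} s·G(s) = 12/12 = 1.
e_ss = 1/Kv = 1/(1) = 1.

e_ss = 1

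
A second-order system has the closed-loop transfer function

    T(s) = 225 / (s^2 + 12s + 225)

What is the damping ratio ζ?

ζ = 0.4

Compare the denominator to the standard form s^2 + 2ζωₙs + ωₙ².
ωₙ² = 225, so ωₙ = 15 rad/s.
2ζωₙ = 12, so ζ = 12/(2·15) = 0.4.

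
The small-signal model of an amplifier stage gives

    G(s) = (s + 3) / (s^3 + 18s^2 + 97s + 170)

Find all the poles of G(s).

s = -4 ± j, -10

The poles are the roots of the denominator s^3 + 18s^2 + 97s + 170 = 0.
Trying s = -10: the polynomial evaluates to 0, so (s + 10) is a factor.
Dividing out leaves s^2 + 8s + 17 = 0.
The quadratic formula then gives s = -4 ± 1j.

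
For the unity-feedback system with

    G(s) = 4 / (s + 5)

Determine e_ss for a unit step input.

G(s) has no poles at the origin.
This is a Type 0 system. Kp = lim_{s→0} G(s) = 4/5.
e_ss = 1/(1 + Kp) = 1/(1 + 4/5) = 5/9 ≈ 0.5556.

e_ss = 0.5556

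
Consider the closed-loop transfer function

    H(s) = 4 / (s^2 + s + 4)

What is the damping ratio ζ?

ζ = 0.25

Compare the denominator to the standard form s^2 + 2ζωₙs + ωₙ².
ωₙ² = 4, so ωₙ = 2 rad/s.
2ζωₙ = 1, so ζ = 1/(2·2) = 0.25.
With ζ = 0.25 the response is underdamped.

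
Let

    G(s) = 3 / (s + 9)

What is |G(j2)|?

Substitute s = j2: numerator = 3, denominator = 9 + j2.
|G(j2)| = |3| / |9 + j2| = 3 / 9.2195 ≈ 0.3254.

|G(j2)| ≈ 0.3254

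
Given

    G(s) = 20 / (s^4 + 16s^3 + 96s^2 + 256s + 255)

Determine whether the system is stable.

The denominator s^4 + 16s^3 + 96s^2 + 256s + 255 factors as (s + 5)(s + 3)(s^2 + 8s + 17), giving poles at s = -5, -3, -4 + j, -4 - j.
Since all poles lie strictly in the left half-plane, the system is stable.

stable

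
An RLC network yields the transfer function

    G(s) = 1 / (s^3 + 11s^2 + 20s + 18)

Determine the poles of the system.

The poles are the roots of the denominator s^3 + 11s^2 + 20s + 18 = 0.
Trying s = -9: the polynomial evaluates to 0, so (s + 9) is a factor.
Dividing out leaves s^2 + 2s + 2 = 0.
The quadratic formula then gives s = -1 ± 1j.

s = -1 ± j, -9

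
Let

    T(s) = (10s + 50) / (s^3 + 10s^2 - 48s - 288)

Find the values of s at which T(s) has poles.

s = -4, 6, -12

The poles are the roots of the denominator s^3 + 10s^2 - 48s - 288 = 0.
Trying s = -4: the polynomial evaluates to 0, so (s + 4) is a factor.
Dividing out leaves s^2 + 6s - 72 = 0.
Factoring the quadratic: (s - 6)(s + 12) = 0.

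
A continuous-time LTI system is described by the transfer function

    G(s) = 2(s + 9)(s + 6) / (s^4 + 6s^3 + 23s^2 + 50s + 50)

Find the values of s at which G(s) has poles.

The poles are the roots of the denominator s^4 + 6s^3 + 23s^2 + 50s + 50 = 0.
No real roots exist; factor into two real quadratics: (s^2 + 2s + 10)(s^2 + 4s + 5) = 0.
Each quadratic gives a conjugate pair via the quadratic formula.

s = -1 ± 3j, -2 ± j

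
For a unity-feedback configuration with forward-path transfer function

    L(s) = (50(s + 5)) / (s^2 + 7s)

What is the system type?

The denominator has 1 factor of s at the origin (free integrator), so this is a Type 1 system.

Type 1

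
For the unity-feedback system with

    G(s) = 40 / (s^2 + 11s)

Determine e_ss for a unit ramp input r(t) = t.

G(s) has one pole at the origin.
This is a Type 1 system. Kv = lim_{s→0} s·G(s) = 40/11.
e_ss = 1/Kv = 1/(40/11) = 11/40 ≈ 0.2750.

e_ss = 0.2750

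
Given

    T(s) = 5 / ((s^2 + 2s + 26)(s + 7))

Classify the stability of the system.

stable

The poles can be read from the denominator factors: s = -1 ± 5j, -7.
Since all poles lie strictly in the left half-plane, the system is stable.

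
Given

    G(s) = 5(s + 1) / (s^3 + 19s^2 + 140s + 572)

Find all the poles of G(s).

s = -4 + 6j, -4 - 6j, -11

The poles are the roots of the denominator s^3 + 19s^2 + 140s + 572 = 0.
Trying s = -11: the polynomial evaluates to 0, so (s + 11) is a factor.
Dividing out leaves s^2 + 8s + 52 = 0.
The quadratic formula then gives s = -4 ± 6j.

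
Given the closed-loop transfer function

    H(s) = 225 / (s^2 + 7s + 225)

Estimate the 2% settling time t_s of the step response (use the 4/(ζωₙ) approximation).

Comparing s^2 + 7s + 225 to s^2 + 2ζωₙs + ωₙ²: ωₙ = 15 rad/s and ζ = 7/(2·15) ≈ 0.2333.
ζωₙ = 7/2 = 3.5, so t_s ≈ 4/(ζωₙ) = 4/3.5 ≈ 1.143 s.

t_s ≈ 1.143 s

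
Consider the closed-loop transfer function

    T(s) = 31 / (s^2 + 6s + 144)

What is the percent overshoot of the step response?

Comparing s^2 + 6s + 144 to s^2 + 2ζωₙs + ωₙ²: ωₙ = 12 rad/s and ζ = 6/(2·12) = 0.25.
%OS = 100·exp(−πζ/√(1−ζ²)) = 100·exp(−π·0.25/√(1−0.25²)) ≈ 44.4%.

%OS ≈ 44.4%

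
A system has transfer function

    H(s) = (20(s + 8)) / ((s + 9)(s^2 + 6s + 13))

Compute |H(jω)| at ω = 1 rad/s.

|H(j1)| ≈ 1.327

Substitute s = j1: numerator = 160 + j20, denominator = 102 + j66.
|H(j1)| = |160 + j20| / |102 + j66| = 161.25 / 121.49 ≈ 1.327.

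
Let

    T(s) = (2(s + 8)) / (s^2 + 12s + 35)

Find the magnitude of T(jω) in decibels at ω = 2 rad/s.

Substitute s = j2: numerator = 16 + j4, denominator = 31 + j24.
|T(j2)| = |16 + j4| / |31 + j24| = 16.492 / 39.205 ≈ 0.4207.
In decibels: 20·log₁₀(0.4207) ≈ -7.52 dB.

|T(j2)|_dB ≈ -7.52 dB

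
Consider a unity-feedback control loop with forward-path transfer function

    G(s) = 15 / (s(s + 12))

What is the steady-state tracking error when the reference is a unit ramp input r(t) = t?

G(s) has one pole at the origin.
This is a Type 1 system. Kv = lim_{s→0} s·G(s) = 15/12 = 5/4.
e_ss = 1/Kv = 1/(5/4) = 4/5 ≈ 0.8000.

e_ss = 0.8000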